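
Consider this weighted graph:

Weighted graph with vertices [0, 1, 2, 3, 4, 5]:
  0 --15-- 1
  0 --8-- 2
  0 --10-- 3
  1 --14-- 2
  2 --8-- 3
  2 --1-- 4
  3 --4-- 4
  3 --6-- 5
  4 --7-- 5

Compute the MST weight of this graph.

Applying Kruskal's algorithm (sort edges by weight, add if no cycle):
  Add (2,4) w=1
  Add (3,4) w=4
  Add (3,5) w=6
  Skip (4,5) w=7 (creates cycle)
  Add (0,2) w=8
  Skip (2,3) w=8 (creates cycle)
  Skip (0,3) w=10 (creates cycle)
  Add (1,2) w=14
  Skip (0,1) w=15 (creates cycle)
MST weight = 33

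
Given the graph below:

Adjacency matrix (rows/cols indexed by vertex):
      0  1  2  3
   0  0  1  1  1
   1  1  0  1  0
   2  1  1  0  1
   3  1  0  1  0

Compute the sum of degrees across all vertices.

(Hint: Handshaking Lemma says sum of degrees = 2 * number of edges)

Count edges: 5 edges.
By Handshaking Lemma: sum of degrees = 2 * 5 = 10.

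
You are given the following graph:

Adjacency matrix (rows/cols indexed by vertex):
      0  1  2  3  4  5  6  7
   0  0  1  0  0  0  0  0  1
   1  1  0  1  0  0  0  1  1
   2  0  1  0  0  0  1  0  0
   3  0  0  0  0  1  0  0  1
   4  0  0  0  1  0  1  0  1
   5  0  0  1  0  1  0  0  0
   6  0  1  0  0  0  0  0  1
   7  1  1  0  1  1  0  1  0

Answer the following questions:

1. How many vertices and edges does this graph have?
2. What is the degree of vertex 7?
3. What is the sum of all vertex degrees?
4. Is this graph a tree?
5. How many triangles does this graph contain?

Count: 8 vertices, 11 edges.
Vertex 7 has neighbors [0, 1, 3, 4, 6], degree = 5.
Handshaking lemma: 2 * 11 = 22.
A tree on 8 vertices has 7 edges. This graph has 11 edges (4 extra). Not a tree.
Number of triangles = 3.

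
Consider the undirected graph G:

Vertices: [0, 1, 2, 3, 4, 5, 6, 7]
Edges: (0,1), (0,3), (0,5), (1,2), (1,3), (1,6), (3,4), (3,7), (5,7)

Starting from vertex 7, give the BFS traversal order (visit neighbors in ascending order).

BFS from vertex 7 (neighbors processed in ascending order):
Visit order: 7, 3, 5, 0, 1, 4, 2, 6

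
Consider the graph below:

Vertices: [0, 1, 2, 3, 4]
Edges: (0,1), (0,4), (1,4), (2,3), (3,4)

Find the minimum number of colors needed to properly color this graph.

The graph has a maximum clique of size 3 (lower bound on chromatic number).
A valid 3-coloring: {0: 1, 1: 2, 2: 0, 3: 1, 4: 0}.
Chromatic number = 3.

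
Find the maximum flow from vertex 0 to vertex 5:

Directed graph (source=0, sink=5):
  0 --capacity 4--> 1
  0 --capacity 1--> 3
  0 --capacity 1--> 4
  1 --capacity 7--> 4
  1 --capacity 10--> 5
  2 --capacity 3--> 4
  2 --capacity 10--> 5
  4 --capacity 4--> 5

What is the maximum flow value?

Computing max flow:
  Flow on (0->1): 4/4
  Flow on (0->4): 1/1
  Flow on (1->5): 4/10
  Flow on (4->5): 1/4
Maximum flow = 5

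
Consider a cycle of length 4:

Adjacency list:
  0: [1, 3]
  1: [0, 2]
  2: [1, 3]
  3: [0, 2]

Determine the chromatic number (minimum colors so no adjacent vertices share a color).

This is an even cycle (C_4). Even cycles are bipartite.
Chromatic number = 2.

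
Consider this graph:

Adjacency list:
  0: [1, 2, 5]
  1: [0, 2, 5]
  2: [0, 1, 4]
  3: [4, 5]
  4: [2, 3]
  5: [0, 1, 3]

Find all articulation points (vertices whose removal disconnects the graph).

No articulation points. The graph is biconnected.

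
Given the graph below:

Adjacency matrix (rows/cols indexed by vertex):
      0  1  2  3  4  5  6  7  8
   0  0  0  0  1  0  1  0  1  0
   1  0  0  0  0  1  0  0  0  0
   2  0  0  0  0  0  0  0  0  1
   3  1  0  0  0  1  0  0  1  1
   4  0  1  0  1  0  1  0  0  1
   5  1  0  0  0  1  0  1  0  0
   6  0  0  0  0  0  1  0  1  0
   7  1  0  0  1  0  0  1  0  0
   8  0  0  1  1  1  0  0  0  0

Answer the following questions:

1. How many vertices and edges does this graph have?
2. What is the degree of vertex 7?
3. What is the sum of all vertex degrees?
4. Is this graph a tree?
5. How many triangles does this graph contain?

Count: 9 vertices, 12 edges.
Vertex 7 has neighbors [0, 3, 6], degree = 3.
Handshaking lemma: 2 * 12 = 24.
A tree on 9 vertices has 8 edges. This graph has 12 edges (4 extra). Not a tree.
Number of triangles = 2.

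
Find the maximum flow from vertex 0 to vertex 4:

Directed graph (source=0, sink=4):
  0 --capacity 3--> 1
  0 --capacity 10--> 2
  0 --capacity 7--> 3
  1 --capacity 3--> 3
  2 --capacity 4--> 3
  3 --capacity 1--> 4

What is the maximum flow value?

Computing max flow:
  Flow on (0->2): 1/10
  Flow on (2->3): 1/4
  Flow on (3->4): 1/1
Maximum flow = 1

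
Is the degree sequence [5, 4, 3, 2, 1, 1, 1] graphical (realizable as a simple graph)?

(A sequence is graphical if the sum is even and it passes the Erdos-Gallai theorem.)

Sum of degrees = 17. Sum is odd, so the sequence is NOT graphical.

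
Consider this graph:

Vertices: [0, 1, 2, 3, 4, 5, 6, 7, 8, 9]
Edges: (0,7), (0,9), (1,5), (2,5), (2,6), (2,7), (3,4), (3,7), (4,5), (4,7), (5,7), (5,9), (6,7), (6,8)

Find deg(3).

Vertex 3 has neighbors [4, 7], so deg(3) = 2.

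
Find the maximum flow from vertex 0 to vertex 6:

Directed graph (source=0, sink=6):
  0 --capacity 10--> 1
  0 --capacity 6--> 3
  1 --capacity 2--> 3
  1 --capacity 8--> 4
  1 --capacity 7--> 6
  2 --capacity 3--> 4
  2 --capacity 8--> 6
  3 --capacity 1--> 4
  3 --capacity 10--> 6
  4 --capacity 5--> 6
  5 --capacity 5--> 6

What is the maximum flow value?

Computing max flow:
  Flow on (0->1): 10/10
  Flow on (0->3): 6/6
  Flow on (1->3): 2/2
  Flow on (1->4): 1/8
  Flow on (1->6): 7/7
  Flow on (3->6): 8/10
  Flow on (4->6): 1/5
Maximum flow = 16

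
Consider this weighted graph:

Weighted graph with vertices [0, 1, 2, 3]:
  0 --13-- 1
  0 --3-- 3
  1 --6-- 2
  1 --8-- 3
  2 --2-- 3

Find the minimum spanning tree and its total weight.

Applying Kruskal's algorithm (sort edges by weight, add if no cycle):
  Add (2,3) w=2
  Add (0,3) w=3
  Add (1,2) w=6
  Skip (1,3) w=8 (creates cycle)
  Skip (0,1) w=13 (creates cycle)
MST weight = 11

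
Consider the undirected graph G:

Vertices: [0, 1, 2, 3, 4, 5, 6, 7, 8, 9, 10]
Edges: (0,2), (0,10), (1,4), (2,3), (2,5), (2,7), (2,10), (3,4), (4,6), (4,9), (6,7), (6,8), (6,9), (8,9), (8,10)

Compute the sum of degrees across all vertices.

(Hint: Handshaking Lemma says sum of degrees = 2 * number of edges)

Count edges: 15 edges.
By Handshaking Lemma: sum of degrees = 2 * 15 = 30.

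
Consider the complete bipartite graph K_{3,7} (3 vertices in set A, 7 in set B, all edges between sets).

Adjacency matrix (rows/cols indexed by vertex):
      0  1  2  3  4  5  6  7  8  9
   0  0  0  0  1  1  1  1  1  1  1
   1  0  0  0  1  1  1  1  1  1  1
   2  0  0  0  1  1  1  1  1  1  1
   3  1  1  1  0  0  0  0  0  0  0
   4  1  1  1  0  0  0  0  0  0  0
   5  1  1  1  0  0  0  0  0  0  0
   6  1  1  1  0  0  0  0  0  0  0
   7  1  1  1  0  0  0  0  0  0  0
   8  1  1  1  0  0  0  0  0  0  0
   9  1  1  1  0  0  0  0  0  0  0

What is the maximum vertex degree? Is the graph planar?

Set-A vertices have degree 7; set-B vertices have degree 3. Maximum degree = max(3,7) = 7.
K_{3,7} contains K_{3,3} as a subgraph (since both sides have >= 3 vertices); by Kuratowski's theorem it is not planar.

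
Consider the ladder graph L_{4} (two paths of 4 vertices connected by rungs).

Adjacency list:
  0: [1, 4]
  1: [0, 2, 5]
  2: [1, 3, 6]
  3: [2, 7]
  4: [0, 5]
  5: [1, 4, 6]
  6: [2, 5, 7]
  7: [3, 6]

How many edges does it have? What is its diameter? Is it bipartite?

Ladder graph L_{4}: 4 rungs + 2 * (4-1) path edges = 4 + 6 = 10 edges.
Diameter = 4.
Ladder graphs are bipartite (alternating coloring along each path).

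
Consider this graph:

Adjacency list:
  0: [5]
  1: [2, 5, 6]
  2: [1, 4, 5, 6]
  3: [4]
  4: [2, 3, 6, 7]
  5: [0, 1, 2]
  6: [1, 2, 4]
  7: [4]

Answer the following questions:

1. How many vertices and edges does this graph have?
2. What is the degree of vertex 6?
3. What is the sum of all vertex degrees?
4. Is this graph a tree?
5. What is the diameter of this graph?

Count: 8 vertices, 10 edges.
Vertex 6 has neighbors [1, 2, 4], degree = 3.
Handshaking lemma: 2 * 10 = 20.
A tree on 8 vertices has 7 edges. This graph has 10 edges (3 extra). Not a tree.
Diameter (longest shortest path) = 4.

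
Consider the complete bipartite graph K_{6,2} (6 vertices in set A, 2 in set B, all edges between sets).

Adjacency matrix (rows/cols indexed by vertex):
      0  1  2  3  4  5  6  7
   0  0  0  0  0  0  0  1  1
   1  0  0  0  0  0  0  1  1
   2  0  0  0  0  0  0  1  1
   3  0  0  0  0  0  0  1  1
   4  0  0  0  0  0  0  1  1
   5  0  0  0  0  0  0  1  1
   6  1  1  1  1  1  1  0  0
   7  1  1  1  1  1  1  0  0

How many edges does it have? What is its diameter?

K_{6,2} has 6 * 2 = 12 edges.
Any vertex reaches any opposite-side vertex in 1 step; same-side vertices reach in 2 steps via any opposite-side vertex.
Diameter = 2.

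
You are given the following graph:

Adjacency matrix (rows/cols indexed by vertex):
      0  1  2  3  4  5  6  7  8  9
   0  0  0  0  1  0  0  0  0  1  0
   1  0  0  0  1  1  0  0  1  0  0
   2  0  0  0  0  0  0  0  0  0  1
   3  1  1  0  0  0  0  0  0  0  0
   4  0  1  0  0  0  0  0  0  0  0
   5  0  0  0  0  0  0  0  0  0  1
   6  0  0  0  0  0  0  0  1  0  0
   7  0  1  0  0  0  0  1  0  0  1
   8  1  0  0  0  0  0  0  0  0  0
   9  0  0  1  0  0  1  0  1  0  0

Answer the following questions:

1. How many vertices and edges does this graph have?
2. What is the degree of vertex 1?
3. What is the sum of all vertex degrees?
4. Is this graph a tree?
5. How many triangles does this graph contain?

Count: 10 vertices, 9 edges.
Vertex 1 has neighbors [3, 4, 7], degree = 3.
Handshaking lemma: 2 * 9 = 18.
A graph is a tree iff it is connected and has exactly n-1 edges. This graph is connected (all 10 vertices in one component) and has 10-1 = 9 edges. It is a tree.
Number of triangles = 0.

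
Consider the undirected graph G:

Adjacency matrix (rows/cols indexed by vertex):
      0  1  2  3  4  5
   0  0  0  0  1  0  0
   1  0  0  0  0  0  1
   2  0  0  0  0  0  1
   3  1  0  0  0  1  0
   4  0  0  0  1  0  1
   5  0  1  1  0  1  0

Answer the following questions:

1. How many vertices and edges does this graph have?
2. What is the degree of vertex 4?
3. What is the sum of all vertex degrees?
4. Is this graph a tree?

Count: 6 vertices, 5 edges.
Vertex 4 has neighbors [3, 5], degree = 2.
Handshaking lemma: 2 * 5 = 10.
A graph is a tree iff it is connected and has exactly n-1 edges. This graph is connected (all 6 vertices in one component) and has 6-1 = 5 edges. It is a tree.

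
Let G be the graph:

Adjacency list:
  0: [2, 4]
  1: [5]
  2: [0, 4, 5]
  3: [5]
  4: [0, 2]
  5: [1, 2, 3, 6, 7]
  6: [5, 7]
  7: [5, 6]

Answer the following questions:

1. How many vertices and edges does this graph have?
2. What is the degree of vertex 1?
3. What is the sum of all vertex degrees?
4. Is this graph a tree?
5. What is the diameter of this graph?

Count: 8 vertices, 9 edges.
Vertex 1 has neighbors [5], degree = 1.
Handshaking lemma: 2 * 9 = 18.
A tree on 8 vertices has 7 edges. This graph has 9 edges (2 extra). Not a tree.
Diameter (longest shortest path) = 3.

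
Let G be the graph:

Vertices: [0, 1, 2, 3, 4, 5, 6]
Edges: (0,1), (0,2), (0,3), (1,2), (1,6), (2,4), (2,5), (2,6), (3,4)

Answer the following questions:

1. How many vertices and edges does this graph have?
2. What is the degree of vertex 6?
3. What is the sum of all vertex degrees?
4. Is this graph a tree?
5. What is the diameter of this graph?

Count: 7 vertices, 9 edges.
Vertex 6 has neighbors [1, 2], degree = 2.
Handshaking lemma: 2 * 9 = 18.
A tree on 7 vertices has 6 edges. This graph has 9 edges (3 extra). Not a tree.
Diameter (longest shortest path) = 3.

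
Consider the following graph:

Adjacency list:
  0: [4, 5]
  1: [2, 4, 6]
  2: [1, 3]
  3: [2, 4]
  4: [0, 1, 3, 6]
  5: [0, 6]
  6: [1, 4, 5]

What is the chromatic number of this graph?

The graph has a maximum clique of size 3 (lower bound on chromatic number).
A valid 3-coloring: {0: 1, 1: 1, 2: 0, 3: 1, 4: 0, 5: 0, 6: 2}.
Chromatic number = 3.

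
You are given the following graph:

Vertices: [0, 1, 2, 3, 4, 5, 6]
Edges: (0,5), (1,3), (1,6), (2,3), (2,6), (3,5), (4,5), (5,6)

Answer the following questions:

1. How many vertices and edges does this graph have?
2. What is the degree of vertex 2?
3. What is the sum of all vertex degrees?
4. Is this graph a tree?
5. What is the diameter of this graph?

Count: 7 vertices, 8 edges.
Vertex 2 has neighbors [3, 6], degree = 2.
Handshaking lemma: 2 * 8 = 16.
A tree on 7 vertices has 6 edges. This graph has 8 edges (2 extra). Not a tree.
Diameter (longest shortest path) = 3.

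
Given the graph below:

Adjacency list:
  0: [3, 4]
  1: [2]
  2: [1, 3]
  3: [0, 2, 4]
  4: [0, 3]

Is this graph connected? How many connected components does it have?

Checking connectivity: the graph has 1 connected component(s).
All vertices are reachable from each other. The graph IS connected.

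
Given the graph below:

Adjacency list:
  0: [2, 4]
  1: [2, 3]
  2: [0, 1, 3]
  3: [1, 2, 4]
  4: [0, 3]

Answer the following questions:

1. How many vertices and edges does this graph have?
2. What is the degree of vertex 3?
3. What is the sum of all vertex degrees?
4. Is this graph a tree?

Count: 5 vertices, 6 edges.
Vertex 3 has neighbors [1, 2, 4], degree = 3.
Handshaking lemma: 2 * 6 = 12.
A tree on 5 vertices has 4 edges. This graph has 6 edges (2 extra). Not a tree.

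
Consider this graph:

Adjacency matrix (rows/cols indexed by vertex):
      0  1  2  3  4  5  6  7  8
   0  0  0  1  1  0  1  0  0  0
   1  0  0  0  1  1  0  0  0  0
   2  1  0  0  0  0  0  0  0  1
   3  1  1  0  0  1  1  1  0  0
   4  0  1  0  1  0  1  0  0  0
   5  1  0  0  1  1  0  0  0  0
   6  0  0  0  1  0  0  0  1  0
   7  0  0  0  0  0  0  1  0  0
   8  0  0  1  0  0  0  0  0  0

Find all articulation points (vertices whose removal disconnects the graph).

An articulation point is a vertex whose removal disconnects the graph.
Articulation points: [0, 2, 3, 6]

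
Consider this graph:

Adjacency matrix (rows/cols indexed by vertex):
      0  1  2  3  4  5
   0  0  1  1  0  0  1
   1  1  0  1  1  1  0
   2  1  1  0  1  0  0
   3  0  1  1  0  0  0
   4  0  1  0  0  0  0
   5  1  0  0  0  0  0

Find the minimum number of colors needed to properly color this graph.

The graph has a maximum clique of size 3 (lower bound on chromatic number).
A valid 3-coloring: {0: 1, 1: 0, 2: 2, 3: 1, 4: 1, 5: 0}.
Chromatic number = 3.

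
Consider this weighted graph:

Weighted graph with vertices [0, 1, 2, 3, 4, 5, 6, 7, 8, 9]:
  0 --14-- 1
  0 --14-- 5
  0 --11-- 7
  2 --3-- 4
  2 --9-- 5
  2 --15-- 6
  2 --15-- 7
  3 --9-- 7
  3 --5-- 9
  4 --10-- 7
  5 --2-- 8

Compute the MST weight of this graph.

Applying Kruskal's algorithm (sort edges by weight, add if no cycle):
  Add (5,8) w=2
  Add (2,4) w=3
  Add (3,9) w=5
  Add (2,5) w=9
  Add (3,7) w=9
  Add (4,7) w=10
  Add (0,7) w=11
  Add (0,1) w=14
  Skip (0,5) w=14 (creates cycle)
  Skip (2,7) w=15 (creates cycle)
  Add (2,6) w=15
MST weight = 78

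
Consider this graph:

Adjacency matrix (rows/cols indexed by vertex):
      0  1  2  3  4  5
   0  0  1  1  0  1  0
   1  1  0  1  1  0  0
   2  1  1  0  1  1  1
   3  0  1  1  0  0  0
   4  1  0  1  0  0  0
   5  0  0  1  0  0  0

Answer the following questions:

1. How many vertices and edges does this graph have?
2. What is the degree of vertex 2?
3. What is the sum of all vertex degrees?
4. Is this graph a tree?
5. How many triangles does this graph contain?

Count: 6 vertices, 8 edges.
Vertex 2 has neighbors [0, 1, 3, 4, 5], degree = 5.
Handshaking lemma: 2 * 8 = 16.
A tree on 6 vertices has 5 edges. This graph has 8 edges (3 extra). Not a tree.
Number of triangles = 3.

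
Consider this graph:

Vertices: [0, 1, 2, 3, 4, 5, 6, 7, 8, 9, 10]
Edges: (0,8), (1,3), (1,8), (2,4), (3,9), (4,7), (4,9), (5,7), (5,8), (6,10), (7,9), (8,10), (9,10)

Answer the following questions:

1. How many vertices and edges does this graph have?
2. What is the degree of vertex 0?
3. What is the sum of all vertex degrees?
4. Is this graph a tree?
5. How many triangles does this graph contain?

Count: 11 vertices, 13 edges.
Vertex 0 has neighbors [8], degree = 1.
Handshaking lemma: 2 * 13 = 26.
A tree on 11 vertices has 10 edges. This graph has 13 edges (3 extra). Not a tree.
Number of triangles = 1.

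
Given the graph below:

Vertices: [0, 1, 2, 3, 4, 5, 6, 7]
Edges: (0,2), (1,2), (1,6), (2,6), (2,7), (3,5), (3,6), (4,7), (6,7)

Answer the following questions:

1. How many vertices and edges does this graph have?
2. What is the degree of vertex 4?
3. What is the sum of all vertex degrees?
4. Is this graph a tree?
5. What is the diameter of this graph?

Count: 8 vertices, 9 edges.
Vertex 4 has neighbors [7], degree = 1.
Handshaking lemma: 2 * 9 = 18.
A tree on 8 vertices has 7 edges. This graph has 9 edges (2 extra). Not a tree.
Diameter (longest shortest path) = 4.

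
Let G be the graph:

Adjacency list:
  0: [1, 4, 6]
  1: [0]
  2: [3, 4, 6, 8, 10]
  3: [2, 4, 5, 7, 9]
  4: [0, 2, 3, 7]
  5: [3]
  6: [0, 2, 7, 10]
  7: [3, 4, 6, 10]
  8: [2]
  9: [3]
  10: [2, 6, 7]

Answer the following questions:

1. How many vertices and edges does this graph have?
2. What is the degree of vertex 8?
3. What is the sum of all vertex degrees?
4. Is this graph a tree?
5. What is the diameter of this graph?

Count: 11 vertices, 16 edges.
Vertex 8 has neighbors [2], degree = 1.
Handshaking lemma: 2 * 16 = 32.
A tree on 11 vertices has 10 edges. This graph has 16 edges (6 extra). Not a tree.
Diameter (longest shortest path) = 4.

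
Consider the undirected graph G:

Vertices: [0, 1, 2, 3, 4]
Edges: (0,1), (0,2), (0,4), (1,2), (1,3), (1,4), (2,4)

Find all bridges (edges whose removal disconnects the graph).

A bridge is an edge whose removal increases the number of connected components.
Bridges found: (1,3)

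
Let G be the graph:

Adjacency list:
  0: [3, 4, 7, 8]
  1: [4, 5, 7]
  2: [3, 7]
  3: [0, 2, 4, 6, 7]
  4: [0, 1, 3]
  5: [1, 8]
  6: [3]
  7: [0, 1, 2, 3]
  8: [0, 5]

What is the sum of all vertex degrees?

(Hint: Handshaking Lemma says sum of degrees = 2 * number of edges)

Count edges: 13 edges.
By Handshaking Lemma: sum of degrees = 2 * 13 = 26.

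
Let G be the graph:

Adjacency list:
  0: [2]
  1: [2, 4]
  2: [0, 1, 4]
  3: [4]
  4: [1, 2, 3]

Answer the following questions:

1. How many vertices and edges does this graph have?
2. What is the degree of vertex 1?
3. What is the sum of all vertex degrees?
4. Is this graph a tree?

Count: 5 vertices, 5 edges.
Vertex 1 has neighbors [2, 4], degree = 2.
Handshaking lemma: 2 * 5 = 10.
A tree on 5 vertices has 4 edges. This graph has 5 edges (1 extra). Not a tree.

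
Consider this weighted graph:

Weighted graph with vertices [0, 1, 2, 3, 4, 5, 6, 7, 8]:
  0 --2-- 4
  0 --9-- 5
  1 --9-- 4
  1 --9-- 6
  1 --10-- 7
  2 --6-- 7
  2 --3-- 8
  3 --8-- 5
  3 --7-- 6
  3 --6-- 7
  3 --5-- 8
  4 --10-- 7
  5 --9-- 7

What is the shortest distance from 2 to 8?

Using Dijkstra's algorithm from vertex 2:
Shortest path: 2 -> 8
Total weight: 3 = 3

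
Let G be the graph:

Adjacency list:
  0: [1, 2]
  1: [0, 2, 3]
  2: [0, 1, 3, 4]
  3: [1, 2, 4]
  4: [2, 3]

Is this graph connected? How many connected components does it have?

Checking connectivity: the graph has 1 connected component(s).
All vertices are reachable from each other. The graph IS connected.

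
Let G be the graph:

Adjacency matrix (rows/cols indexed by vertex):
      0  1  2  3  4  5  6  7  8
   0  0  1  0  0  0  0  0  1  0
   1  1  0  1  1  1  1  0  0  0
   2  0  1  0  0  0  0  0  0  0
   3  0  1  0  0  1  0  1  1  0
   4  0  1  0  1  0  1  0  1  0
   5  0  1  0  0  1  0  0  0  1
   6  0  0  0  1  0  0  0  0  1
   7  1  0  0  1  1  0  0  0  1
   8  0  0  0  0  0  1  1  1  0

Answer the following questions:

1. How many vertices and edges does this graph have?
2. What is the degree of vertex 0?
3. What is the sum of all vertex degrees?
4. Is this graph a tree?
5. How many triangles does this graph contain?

Count: 9 vertices, 14 edges.
Vertex 0 has neighbors [1, 7], degree = 2.
Handshaking lemma: 2 * 14 = 28.
A tree on 9 vertices has 8 edges. This graph has 14 edges (6 extra). Not a tree.
Number of triangles = 3.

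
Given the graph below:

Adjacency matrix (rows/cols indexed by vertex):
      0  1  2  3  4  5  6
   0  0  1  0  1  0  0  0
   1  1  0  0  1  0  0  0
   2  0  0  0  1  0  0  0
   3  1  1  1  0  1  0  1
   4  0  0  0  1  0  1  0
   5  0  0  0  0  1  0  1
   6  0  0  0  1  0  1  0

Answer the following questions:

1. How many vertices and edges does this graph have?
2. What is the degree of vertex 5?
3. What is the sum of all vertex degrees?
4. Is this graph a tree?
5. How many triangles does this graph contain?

Count: 7 vertices, 8 edges.
Vertex 5 has neighbors [4, 6], degree = 2.
Handshaking lemma: 2 * 8 = 16.
A tree on 7 vertices has 6 edges. This graph has 8 edges (2 extra). Not a tree.
Number of triangles = 1.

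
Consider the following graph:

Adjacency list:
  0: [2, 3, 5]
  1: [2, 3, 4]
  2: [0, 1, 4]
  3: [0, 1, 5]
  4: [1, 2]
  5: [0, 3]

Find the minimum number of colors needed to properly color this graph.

The graph has a maximum clique of size 3 (lower bound on chromatic number).
A valid 3-coloring: {0: 0, 1: 0, 2: 1, 3: 1, 4: 2, 5: 2}.
Chromatic number = 3.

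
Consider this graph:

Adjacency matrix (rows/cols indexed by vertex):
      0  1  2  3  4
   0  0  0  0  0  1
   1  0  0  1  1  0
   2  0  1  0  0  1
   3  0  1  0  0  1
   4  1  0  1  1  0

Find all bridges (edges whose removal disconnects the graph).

A bridge is an edge whose removal increases the number of connected components.
Bridges found: (0,4)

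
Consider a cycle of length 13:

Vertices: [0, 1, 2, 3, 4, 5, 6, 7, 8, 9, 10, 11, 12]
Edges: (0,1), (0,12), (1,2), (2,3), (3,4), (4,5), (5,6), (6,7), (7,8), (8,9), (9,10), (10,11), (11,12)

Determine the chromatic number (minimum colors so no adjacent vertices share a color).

This is an odd cycle (C_13). Odd cycles are not bipartite (any 2-coloring forces two adjacent vertices to match), and 3 colors suffice.
Chromatic number = 3.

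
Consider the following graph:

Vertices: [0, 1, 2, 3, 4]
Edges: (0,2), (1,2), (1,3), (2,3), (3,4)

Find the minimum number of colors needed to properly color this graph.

The graph has a maximum clique of size 3 (lower bound on chromatic number).
A valid 3-coloring: {0: 1, 1: 2, 2: 0, 3: 1, 4: 0}.
Chromatic number = 3.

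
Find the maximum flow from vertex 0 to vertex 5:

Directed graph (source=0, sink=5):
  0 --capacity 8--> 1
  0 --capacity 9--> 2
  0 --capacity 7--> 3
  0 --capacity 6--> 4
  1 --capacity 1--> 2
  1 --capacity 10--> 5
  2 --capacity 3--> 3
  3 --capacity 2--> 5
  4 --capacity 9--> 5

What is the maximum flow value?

Computing max flow:
  Flow on (0->1): 8/8
  Flow on (0->2): 2/9
  Flow on (0->4): 6/6
  Flow on (1->5): 8/10
  Flow on (2->3): 2/3
  Flow on (3->5): 2/2
  Flow on (4->5): 6/9
Maximum flow = 16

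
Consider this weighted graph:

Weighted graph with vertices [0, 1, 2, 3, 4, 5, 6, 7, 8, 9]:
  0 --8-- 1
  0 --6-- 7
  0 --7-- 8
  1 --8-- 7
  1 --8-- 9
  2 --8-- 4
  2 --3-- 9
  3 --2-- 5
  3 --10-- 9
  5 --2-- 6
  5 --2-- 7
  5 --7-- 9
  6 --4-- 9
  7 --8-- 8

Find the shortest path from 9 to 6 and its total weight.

Using Dijkstra's algorithm from vertex 9:
Shortest path: 9 -> 6
Total weight: 4 = 4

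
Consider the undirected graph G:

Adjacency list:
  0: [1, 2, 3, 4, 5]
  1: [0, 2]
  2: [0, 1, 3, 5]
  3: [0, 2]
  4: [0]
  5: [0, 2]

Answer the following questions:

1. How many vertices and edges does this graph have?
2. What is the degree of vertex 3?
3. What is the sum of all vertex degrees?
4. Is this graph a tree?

Count: 6 vertices, 8 edges.
Vertex 3 has neighbors [0, 2], degree = 2.
Handshaking lemma: 2 * 8 = 16.
A tree on 6 vertices has 5 edges. This graph has 8 edges (3 extra). Not a tree.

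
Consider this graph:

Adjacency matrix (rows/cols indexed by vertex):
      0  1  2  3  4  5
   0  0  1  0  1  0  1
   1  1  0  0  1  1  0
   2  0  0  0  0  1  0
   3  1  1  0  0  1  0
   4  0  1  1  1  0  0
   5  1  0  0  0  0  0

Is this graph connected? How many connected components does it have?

Checking connectivity: the graph has 1 connected component(s).
All vertices are reachable from each other. The graph IS connected.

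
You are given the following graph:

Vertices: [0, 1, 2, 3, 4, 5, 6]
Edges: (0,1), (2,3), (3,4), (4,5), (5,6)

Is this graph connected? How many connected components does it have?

Checking connectivity: the graph has 2 connected component(s).
Components: [[0, 1], [2, 3, 4, 5, 6]]. The graph is NOT connected.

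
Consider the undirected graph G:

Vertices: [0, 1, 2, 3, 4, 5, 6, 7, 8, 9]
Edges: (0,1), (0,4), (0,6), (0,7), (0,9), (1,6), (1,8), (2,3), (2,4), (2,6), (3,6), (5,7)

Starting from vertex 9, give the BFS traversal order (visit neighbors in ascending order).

BFS from vertex 9 (neighbors processed in ascending order):
Visit order: 9, 0, 1, 4, 6, 7, 8, 2, 3, 5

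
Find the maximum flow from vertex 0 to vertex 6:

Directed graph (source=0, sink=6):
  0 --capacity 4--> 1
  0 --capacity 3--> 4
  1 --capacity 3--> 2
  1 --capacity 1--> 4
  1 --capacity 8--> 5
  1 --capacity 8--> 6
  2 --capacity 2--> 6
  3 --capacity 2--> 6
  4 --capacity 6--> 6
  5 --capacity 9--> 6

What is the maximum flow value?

Computing max flow:
  Flow on (0->1): 4/4
  Flow on (0->4): 3/3
  Flow on (1->6): 4/8
  Flow on (4->6): 3/6
Maximum flow = 7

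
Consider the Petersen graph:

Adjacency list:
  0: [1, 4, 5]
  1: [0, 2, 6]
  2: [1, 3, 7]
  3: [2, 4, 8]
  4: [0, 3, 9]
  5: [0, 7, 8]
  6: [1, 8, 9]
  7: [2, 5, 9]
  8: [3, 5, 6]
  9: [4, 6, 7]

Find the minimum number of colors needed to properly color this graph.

The Petersen graph contains odd cycles (e.g. the outer 5-cycle), so chi >= 3.
A proper 3-coloring exists (it is a well-known 3-chromatic graph).
Chromatic number = 3.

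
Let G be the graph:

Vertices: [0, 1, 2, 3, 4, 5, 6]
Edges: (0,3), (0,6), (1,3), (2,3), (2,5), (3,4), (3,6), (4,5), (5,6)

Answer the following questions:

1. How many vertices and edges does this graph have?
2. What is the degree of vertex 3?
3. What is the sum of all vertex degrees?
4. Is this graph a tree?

Count: 7 vertices, 9 edges.
Vertex 3 has neighbors [0, 1, 2, 4, 6], degree = 5.
Handshaking lemma: 2 * 9 = 18.
A tree on 7 vertices has 6 edges. This graph has 9 edges (3 extra). Not a tree.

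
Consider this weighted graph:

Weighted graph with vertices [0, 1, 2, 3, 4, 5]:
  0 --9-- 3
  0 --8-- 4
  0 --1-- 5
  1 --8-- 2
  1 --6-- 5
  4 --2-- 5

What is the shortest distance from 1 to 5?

Using Dijkstra's algorithm from vertex 1:
Shortest path: 1 -> 5
Total weight: 6 = 6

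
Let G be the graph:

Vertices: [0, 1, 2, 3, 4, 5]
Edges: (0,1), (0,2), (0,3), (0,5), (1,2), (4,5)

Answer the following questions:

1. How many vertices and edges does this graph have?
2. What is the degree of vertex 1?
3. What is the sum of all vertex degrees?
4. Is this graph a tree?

Count: 6 vertices, 6 edges.
Vertex 1 has neighbors [0, 2], degree = 2.
Handshaking lemma: 2 * 6 = 12.
A tree on 6 vertices has 5 edges. This graph has 6 edges (1 extra). Not a tree.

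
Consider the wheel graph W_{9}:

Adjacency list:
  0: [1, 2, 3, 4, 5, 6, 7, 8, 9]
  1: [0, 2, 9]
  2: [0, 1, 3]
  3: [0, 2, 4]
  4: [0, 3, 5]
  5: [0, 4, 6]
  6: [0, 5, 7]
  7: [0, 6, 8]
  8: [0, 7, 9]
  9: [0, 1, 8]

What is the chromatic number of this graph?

W_{9} = C_{9} plus a hub adjacent to every cycle vertex.
The outer cycle needs 3 colors (odd cycle); the hub is adjacent to all of them so needs a fresh color.
Chromatic number = 3 + 1 = 4.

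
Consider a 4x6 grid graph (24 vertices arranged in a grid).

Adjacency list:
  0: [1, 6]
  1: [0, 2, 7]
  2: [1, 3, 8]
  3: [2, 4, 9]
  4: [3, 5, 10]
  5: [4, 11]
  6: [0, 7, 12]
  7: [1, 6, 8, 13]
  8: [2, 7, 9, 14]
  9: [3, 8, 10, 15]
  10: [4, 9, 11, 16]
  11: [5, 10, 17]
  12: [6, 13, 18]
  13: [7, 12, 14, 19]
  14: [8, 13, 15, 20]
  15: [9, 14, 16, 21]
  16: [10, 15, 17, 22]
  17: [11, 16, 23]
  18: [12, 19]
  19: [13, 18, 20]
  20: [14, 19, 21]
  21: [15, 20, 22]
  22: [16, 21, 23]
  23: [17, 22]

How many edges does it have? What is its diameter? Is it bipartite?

A 4x6 grid has 18 vertical edges and 20 horizontal edges.
Total edges = 18 + 20 = 38.
Diameter = (4-1) + (6-1) = 8 (corner to opposite corner).
Grid graphs are bipartite (checkerboard coloring).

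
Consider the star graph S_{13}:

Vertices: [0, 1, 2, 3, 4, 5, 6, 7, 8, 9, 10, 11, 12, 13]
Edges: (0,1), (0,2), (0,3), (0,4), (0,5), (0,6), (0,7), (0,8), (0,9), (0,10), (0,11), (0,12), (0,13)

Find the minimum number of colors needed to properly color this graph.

S_{13} has one hub adjacent to 13 leaves; leaves are pairwise non-adjacent.
Color the hub 0 and every leaf 1.
Chromatic number = 2.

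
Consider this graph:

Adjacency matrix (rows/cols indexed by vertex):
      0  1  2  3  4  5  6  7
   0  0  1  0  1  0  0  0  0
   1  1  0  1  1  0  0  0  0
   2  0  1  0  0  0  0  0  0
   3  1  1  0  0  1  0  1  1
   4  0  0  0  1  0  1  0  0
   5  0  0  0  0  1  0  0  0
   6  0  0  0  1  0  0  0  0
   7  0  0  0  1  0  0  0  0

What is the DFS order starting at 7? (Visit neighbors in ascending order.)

DFS from vertex 7 (neighbors processed in ascending order):
Visit order: 7, 3, 0, 1, 2, 4, 5, 6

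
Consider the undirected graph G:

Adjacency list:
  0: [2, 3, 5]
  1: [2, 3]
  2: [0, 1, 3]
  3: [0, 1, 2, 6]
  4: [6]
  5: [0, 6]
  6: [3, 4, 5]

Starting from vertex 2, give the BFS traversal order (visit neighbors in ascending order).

BFS from vertex 2 (neighbors processed in ascending order):
Visit order: 2, 0, 1, 3, 5, 6, 4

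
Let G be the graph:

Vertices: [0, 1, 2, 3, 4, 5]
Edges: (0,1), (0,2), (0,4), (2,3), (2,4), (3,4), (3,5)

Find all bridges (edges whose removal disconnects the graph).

A bridge is an edge whose removal increases the number of connected components.
Bridges found: (0,1), (3,5)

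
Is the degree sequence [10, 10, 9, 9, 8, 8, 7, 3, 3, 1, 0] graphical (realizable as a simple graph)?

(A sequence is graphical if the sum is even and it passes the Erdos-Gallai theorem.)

Sum of degrees = 68. Sum is even but fails Erdos-Gallai. The sequence is NOT graphical.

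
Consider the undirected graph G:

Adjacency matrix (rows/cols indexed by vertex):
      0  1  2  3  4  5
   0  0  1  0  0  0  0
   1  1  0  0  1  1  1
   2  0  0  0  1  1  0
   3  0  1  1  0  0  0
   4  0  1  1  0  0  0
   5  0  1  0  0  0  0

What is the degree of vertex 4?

Vertex 4 has neighbors [1, 2], so deg(4) = 2.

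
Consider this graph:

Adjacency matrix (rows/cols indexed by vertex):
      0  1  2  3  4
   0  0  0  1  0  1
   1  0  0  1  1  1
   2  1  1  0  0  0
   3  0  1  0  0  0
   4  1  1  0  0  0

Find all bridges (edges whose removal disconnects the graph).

A bridge is an edge whose removal increases the number of connected components.
Bridges found: (1,3)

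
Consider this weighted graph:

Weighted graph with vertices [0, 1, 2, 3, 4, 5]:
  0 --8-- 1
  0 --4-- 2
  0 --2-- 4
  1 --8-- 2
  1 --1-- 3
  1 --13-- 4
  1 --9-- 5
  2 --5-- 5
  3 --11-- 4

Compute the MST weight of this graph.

Applying Kruskal's algorithm (sort edges by weight, add if no cycle):
  Add (1,3) w=1
  Add (0,4) w=2
  Add (0,2) w=4
  Add (2,5) w=5
  Add (0,1) w=8
  Skip (1,2) w=8 (creates cycle)
  Skip (1,5) w=9 (creates cycle)
  Skip (3,4) w=11 (creates cycle)
  Skip (1,4) w=13 (creates cycle)
MST weight = 20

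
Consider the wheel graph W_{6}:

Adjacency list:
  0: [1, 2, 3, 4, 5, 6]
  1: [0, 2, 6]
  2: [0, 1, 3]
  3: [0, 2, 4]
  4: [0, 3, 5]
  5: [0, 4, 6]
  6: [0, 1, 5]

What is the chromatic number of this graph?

W_{6} = C_{6} plus a hub adjacent to every cycle vertex.
The outer cycle needs 2 colors (even cycle); the hub is adjacent to all of them so needs a fresh color.
Chromatic number = 2 + 1 = 3.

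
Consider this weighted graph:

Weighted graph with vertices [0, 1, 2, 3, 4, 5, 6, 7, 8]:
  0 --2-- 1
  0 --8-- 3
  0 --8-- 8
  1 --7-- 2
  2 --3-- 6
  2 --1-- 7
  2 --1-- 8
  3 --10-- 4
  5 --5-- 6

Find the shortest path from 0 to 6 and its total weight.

Using Dijkstra's algorithm from vertex 0:
Shortest path: 0 -> 1 -> 2 -> 6
Total weight: 2 + 7 + 3 = 12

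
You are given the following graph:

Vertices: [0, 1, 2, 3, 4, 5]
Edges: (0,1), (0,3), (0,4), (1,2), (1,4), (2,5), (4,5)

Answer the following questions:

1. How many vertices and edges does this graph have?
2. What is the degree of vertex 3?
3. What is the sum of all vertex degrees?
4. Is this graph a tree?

Count: 6 vertices, 7 edges.
Vertex 3 has neighbors [0], degree = 1.
Handshaking lemma: 2 * 7 = 14.
A tree on 6 vertices has 5 edges. This graph has 7 edges (2 extra). Not a tree.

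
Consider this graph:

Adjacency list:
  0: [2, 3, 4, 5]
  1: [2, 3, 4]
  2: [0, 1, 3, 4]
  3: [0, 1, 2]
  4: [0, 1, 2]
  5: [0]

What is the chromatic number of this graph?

The graph has a maximum clique of size 3 (lower bound on chromatic number).
A valid 3-coloring: {0: 0, 1: 0, 2: 1, 3: 2, 4: 2, 5: 1}.
Chromatic number = 3.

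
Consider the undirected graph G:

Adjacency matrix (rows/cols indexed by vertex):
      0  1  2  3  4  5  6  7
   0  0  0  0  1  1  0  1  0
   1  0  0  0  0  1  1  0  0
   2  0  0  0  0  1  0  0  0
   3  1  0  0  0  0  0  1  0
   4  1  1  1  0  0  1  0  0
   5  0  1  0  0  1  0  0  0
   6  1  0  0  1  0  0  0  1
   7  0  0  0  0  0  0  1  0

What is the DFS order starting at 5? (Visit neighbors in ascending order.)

DFS from vertex 5 (neighbors processed in ascending order):
Visit order: 5, 1, 4, 0, 3, 6, 7, 2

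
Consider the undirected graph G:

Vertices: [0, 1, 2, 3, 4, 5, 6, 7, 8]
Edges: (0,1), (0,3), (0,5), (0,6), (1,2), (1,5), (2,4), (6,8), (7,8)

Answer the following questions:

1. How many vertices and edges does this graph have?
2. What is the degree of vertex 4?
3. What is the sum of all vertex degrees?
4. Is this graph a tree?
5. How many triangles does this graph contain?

Count: 9 vertices, 9 edges.
Vertex 4 has neighbors [2], degree = 1.
Handshaking lemma: 2 * 9 = 18.
A tree on 9 vertices has 8 edges. This graph has 9 edges (1 extra). Not a tree.
Number of triangles = 1.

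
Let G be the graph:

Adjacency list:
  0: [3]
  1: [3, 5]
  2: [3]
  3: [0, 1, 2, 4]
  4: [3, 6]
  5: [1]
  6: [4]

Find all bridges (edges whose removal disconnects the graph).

A bridge is an edge whose removal increases the number of connected components.
Bridges found: (0,3), (1,3), (1,5), (2,3), (3,4), (4,6)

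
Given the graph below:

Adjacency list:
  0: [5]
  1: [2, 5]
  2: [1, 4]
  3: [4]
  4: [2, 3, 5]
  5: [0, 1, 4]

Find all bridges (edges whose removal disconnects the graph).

A bridge is an edge whose removal increases the number of connected components.
Bridges found: (0,5), (3,4)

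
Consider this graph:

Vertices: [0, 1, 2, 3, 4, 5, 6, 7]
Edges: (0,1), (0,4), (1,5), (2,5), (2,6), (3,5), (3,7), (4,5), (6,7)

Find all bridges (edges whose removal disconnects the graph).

No bridges found. The graph is 2-edge-connected (no single edge removal disconnects it).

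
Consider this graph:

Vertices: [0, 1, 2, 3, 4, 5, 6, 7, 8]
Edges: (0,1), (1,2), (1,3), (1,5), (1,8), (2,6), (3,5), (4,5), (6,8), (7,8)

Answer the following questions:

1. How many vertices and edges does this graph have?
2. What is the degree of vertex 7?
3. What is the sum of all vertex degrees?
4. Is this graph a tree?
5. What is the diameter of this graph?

Count: 9 vertices, 10 edges.
Vertex 7 has neighbors [8], degree = 1.
Handshaking lemma: 2 * 10 = 20.
A tree on 9 vertices has 8 edges. This graph has 10 edges (2 extra). Not a tree.
Diameter (longest shortest path) = 4.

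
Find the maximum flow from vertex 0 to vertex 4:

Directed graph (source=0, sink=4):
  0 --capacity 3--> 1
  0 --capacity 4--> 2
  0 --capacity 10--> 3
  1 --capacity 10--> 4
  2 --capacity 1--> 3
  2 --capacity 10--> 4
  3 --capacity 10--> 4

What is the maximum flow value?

Computing max flow:
  Flow on (0->1): 3/3
  Flow on (0->2): 4/4
  Flow on (0->3): 10/10
  Flow on (1->4): 3/10
  Flow on (2->4): 4/10
  Flow on (3->4): 10/10
Maximum flow = 17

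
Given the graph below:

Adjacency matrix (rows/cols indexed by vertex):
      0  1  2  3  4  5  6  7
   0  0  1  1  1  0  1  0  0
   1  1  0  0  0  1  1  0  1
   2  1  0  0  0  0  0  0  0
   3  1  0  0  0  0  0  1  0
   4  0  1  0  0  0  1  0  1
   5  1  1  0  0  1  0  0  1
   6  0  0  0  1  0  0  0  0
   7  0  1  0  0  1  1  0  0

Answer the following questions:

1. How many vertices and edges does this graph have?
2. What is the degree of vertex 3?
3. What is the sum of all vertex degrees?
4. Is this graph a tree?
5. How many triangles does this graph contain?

Count: 8 vertices, 11 edges.
Vertex 3 has neighbors [0, 6], degree = 2.
Handshaking lemma: 2 * 11 = 22.
A tree on 8 vertices has 7 edges. This graph has 11 edges (4 extra). Not a tree.
Number of triangles = 5.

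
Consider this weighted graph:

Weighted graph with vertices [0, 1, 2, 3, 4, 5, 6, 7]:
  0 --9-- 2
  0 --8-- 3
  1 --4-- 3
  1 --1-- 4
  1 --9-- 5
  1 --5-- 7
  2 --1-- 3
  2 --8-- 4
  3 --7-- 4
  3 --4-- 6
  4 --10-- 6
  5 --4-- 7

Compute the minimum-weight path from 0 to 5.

Using Dijkstra's algorithm from vertex 0:
Shortest path: 0 -> 3 -> 1 -> 5
Total weight: 8 + 4 + 9 = 21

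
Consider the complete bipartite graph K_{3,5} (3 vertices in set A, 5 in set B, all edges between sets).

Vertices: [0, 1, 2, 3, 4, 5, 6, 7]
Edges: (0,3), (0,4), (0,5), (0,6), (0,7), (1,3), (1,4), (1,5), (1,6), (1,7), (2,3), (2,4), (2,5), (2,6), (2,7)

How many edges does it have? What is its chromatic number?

K_{3,5} has 3 * 5 = 15 edges.
Bipartite graphs have chromatic number 2 (color each partition differently).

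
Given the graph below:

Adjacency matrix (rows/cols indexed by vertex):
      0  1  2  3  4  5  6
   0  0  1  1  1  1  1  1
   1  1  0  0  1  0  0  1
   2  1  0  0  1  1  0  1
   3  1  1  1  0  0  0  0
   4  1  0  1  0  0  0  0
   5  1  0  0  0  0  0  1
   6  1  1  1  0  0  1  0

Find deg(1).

Vertex 1 has neighbors [0, 3, 6], so deg(1) = 3.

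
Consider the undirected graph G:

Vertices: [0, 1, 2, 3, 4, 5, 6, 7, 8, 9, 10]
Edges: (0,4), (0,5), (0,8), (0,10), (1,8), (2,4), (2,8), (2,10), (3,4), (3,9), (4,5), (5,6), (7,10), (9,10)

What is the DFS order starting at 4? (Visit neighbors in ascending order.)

DFS from vertex 4 (neighbors processed in ascending order):
Visit order: 4, 0, 5, 6, 8, 1, 2, 10, 7, 9, 3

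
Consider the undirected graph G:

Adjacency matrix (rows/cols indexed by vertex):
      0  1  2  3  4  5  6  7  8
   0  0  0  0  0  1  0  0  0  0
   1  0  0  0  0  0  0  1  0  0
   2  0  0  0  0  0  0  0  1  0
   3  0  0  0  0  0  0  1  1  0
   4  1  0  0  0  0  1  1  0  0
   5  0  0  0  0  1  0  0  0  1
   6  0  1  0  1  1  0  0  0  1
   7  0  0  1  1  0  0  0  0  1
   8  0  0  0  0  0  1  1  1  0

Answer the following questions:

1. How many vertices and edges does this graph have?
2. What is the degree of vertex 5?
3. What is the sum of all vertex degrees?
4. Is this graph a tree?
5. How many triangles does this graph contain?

Count: 9 vertices, 10 edges.
Vertex 5 has neighbors [4, 8], degree = 2.
Handshaking lemma: 2 * 10 = 20.
A tree on 9 vertices has 8 edges. This graph has 10 edges (2 extra). Not a tree.
Number of triangles = 0.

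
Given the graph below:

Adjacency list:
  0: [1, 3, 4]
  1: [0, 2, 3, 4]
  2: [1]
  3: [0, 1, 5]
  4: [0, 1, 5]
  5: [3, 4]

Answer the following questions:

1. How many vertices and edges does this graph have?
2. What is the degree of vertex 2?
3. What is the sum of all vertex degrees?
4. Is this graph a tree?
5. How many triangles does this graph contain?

Count: 6 vertices, 8 edges.
Vertex 2 has neighbors [1], degree = 1.
Handshaking lemma: 2 * 8 = 16.
A tree on 6 vertices has 5 edges. This graph has 8 edges (3 extra). Not a tree.
Number of triangles = 2.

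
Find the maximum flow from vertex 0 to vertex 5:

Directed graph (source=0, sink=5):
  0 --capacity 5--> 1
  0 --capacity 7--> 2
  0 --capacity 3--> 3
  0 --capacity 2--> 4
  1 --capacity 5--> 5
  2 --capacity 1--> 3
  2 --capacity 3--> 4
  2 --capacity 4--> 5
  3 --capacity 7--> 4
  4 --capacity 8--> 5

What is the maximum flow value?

Computing max flow:
  Flow on (0->1): 5/5
  Flow on (0->2): 7/7
  Flow on (0->3): 3/3
  Flow on (0->4): 2/2
  Flow on (1->5): 5/5
  Flow on (2->4): 3/3
  Flow on (2->5): 4/4
  Flow on (3->4): 3/7
  Flow on (4->5): 8/8
Maximum flow = 17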